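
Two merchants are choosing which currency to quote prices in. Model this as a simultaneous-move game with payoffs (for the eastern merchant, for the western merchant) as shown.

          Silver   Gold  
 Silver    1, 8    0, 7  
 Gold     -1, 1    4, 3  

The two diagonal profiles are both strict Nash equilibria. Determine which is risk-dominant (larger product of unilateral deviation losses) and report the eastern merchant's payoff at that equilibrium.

At both Silver: the eastern merchant loses 1 − (-1) = 2 by deviating; the western merchant loses 8 − 7 = 1. Product = 2·1 = 2.
At both Gold: the eastern merchant loses 4 − 0 = 4 by deviating; the western merchant loses 3 − 1 = 2. Product = 4·2 = 8.
8 > 2, so both Gold is risk-dominant. The eastern merchant's payoff there is 4.

4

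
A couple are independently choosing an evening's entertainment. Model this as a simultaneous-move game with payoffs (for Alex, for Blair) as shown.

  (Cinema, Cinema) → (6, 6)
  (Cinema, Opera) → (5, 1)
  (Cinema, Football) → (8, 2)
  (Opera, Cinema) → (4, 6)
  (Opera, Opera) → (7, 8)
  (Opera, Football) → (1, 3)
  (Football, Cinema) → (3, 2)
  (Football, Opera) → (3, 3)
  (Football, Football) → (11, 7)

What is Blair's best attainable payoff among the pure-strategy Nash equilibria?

8

Both Cinema is a pure NE (Alex: 6 ≥ 4; Blair: 6 ≥ 2). Blair gets 6.
Both Opera is a pure NE (Alex: 7 ≥ 5; Blair: 8 ≥ 6). Blair gets 8.
Both Football is a pure NE (Alex: 11 ≥ 8; Blair: 7 ≥ 3). Blair gets 7.
Every other cell has a profitable deviation for at least one player. Highest of {6, 8, 7} is 8.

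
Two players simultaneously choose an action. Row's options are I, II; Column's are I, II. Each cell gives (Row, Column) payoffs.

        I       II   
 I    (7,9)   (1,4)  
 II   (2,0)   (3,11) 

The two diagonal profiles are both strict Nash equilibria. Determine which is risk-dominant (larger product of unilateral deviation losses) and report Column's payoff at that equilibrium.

At both I: Row loses 7 − 2 = 5 by deviating; Column loses 9 − 4 = 5. Product = 5·5 = 25.
At both II: Row loses 3 − 1 = 2 by deviating; Column loses 11 − 0 = 11. Product = 2·11 = 22.
25 > 22, so both I is risk-dominant. Column's payoff there is 9.

9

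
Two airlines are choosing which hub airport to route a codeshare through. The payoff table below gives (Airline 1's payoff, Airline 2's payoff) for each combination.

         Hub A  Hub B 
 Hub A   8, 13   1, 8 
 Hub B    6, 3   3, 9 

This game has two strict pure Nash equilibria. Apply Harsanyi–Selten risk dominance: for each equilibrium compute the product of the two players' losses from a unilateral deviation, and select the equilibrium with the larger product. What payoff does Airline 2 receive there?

9

At both Hub A: Airline 1 loses 8 − 6 = 2 by deviating; Airline 2 loses 13 − 8 = 5. Product = 2·5 = 10.
At both Hub B: Airline 1 loses 3 − 1 = 2 by deviating; Airline 2 loses 9 − 3 = 6. Product = 2·6 = 12.
12 > 10, so both Hub B is risk-dominant. Airline 2's payoff there is 9.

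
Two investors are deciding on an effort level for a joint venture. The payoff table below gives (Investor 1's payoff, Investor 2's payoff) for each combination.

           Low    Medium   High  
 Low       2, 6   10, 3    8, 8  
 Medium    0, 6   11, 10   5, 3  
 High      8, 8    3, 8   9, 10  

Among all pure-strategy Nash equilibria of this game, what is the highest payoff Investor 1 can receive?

11

Both Medium is a pure NE (Investor 1: 11 ≥ 10; Investor 2: 10 ≥ 6). Investor 1 gets 11.
Both High is a pure NE (Investor 1: 9 ≥ 8; Investor 2: 10 ≥ 8). Investor 1 gets 9.
Every other cell has a profitable deviation for at least one player. Highest of {11, 9} is 11.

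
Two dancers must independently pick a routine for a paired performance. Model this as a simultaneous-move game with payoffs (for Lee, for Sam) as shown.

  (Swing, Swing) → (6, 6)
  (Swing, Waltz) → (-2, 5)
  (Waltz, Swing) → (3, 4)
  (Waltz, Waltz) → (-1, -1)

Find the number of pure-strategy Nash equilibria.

1

Both Swing: Lee gets 6 (best alternative 3); Sam gets 6 (best alternative 5). Neither deviates — NE.
Both Waltz is not a NE: Sam would switch to Swing (4 > -1).
No other cell survives both best-response checks, so there is 1 pure NE.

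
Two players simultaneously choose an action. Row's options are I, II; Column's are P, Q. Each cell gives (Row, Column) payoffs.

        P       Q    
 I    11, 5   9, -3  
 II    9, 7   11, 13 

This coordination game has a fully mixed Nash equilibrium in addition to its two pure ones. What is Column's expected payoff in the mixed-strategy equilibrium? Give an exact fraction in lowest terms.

43/7

Row mixes with probability p on I, chosen so Column is indifferent: 5p + 7(1−p) = (-3)p + 13(1−p) gives p = 3/7.
Column's expected payoff is 5·3/7 + 7·4/7 = 43/7.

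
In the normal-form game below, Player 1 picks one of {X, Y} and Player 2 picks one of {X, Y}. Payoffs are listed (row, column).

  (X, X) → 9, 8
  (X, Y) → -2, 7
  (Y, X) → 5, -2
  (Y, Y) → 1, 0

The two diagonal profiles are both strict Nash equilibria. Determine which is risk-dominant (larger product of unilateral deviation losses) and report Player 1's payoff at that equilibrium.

At both X: Player 1 loses 9 − 5 = 4 by deviating; Player 2 loses 8 − 7 = 1. Product = 4·1 = 4.
At both Y: Player 1 loses 1 − (-2) = 3 by deviating; Player 2 loses 0 − (-2) = 2. Product = 3·2 = 6.
6 > 4, so both Y is risk-dominant. Player 1's payoff there is 1.

1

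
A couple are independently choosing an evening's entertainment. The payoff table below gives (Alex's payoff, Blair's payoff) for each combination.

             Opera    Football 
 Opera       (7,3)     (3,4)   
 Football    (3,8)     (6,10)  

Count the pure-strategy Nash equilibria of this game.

Both Football: Alex gets 6 (best alternative 3); Blair gets 10 (best alternative 8). Neither deviates — NE.
Both Opera is not a NE: Blair would switch to Football (4 > 3).
No other cell survives both best-response checks, so there is 1 pure NE.

1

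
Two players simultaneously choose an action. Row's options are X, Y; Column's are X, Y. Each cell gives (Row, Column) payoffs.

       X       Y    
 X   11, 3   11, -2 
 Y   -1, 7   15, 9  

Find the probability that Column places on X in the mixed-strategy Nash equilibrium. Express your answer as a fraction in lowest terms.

1/4

Column's mix q on X must make Row indifferent between X and Y.
Row's payoff from X: 11q + 11(1−q). From Y: (-1)q + 15(1−q).
Set equal: 12q = 4(1−q) → q = 4/16 = 1/4.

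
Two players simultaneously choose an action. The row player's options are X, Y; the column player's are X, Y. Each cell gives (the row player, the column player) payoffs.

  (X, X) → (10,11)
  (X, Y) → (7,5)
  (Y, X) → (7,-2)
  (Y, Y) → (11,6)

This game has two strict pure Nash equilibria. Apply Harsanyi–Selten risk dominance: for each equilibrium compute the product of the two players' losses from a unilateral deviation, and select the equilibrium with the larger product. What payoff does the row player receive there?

At both X: the row player loses 10 − 7 = 3 by deviating; the column player loses 11 − 5 = 6. Product = 3·6 = 18.
At both Y: the row player loses 11 − 7 = 4 by deviating; the column player loses 6 − (-2) = 8. Product = 4·8 = 32.
32 > 18, so both Y is risk-dominant. The row player's payoff there is 11.

11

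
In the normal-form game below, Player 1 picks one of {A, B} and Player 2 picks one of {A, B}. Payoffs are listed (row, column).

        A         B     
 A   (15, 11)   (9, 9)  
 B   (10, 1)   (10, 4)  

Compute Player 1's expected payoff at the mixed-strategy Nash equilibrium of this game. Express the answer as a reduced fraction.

Player 2 mixes with probability q on A, chosen so Player 1 is indifferent: 15q + 9(1−q) = 10q + 10(1−q) gives q = 1/6.
Player 1's expected payoff (from either row, since indifferent) is 15·1/6 + 9·5/6 = 10.

10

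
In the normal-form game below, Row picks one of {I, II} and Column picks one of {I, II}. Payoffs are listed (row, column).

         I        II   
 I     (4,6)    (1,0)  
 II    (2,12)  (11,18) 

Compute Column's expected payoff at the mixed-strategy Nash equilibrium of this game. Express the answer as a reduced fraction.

Row mixes with probability p on I, chosen so Column is indifferent: 6p + 12(1−p) = 0p + 18(1−p) gives p = 1/2.
Column's expected payoff is 6·1/2 + 12·1/2 = 9.

9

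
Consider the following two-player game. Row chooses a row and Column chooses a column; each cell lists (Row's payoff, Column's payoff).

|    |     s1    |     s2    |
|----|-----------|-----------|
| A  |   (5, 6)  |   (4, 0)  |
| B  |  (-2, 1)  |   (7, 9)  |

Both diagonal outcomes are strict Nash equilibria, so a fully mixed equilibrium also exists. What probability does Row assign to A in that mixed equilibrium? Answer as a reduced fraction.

4/7

Row's mix p on A must make Column indifferent between s1 and s2.
Column's payoff from s1: 6p + 1(1−p). From s2: 0p + 9(1−p).
Set equal: 6p = 8(1−p) → p = 8/14 = 4/7.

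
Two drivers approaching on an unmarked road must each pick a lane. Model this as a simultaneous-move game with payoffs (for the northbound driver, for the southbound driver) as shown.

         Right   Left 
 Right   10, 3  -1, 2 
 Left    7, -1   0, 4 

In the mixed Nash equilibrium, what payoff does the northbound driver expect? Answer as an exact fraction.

The southbound driver mixes with probability q on Right, chosen so the northbound driver is indifferent: 10q + (-1)(1−q) = 7q + 0(1−q) gives q = 1/4.
The northbound driver's expected payoff (from either row, since indifferent) is 10·1/4 + (-1)·3/4 = 7/4.

7/4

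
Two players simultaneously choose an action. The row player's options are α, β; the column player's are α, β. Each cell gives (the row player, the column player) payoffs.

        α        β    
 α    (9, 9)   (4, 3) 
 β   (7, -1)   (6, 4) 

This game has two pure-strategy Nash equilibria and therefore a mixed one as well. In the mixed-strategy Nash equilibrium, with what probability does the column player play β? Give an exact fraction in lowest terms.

The column player's mix q on α must make the row player indifferent between α and β.
The row player's payoff from α: 9q + 4(1−q). From β: 7q + 6(1−q).
Set equal: 2q = 2(1−q) → q = 2/4 = 1/2.
Probability on β is 1 − 1/2 = 1/2.

1/2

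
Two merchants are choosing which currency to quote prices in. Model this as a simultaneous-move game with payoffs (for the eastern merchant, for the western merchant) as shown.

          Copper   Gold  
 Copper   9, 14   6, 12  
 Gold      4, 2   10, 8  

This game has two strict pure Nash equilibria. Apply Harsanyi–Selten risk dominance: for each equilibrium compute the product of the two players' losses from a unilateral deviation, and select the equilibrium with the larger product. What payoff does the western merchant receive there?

At both Copper: the eastern merchant loses 9 − 4 = 5 by deviating; the western merchant loses 14 − 12 = 2. Product = 5·2 = 10.
At both Gold: the eastern merchant loses 10 − 6 = 4 by deviating; the western merchant loses 8 − 2 = 6. Product = 4·6 = 24.
24 > 10, so both Gold is risk-dominant. The western merchant's payoff there is 8.

8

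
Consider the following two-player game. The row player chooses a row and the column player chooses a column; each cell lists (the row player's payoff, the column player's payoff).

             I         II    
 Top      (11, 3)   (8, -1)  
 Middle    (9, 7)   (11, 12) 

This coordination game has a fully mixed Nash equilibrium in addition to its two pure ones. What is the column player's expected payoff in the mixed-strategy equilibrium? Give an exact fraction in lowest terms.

43/9

The row player mixes with probability p on Top, chosen so the column player is indifferent: 3p + 7(1−p) = (-1)p + 12(1−p) gives p = 5/9.
The column player's expected payoff is 3·5/9 + 7·4/9 = 43/9.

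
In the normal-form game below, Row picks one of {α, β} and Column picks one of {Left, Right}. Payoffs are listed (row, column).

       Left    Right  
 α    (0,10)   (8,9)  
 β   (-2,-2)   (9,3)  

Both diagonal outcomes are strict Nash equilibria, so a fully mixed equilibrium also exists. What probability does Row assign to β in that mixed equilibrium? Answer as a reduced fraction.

Row's mix p on α must make Column indifferent between Left and Right.
Column's payoff from Left: 10p + (-2)(1−p). From Right: 9p + 3(1−p).
Set equal: 1p = 5(1−p) → p = 5/6.
Probability on β is 1 − 5/6 = 1/6.

1/6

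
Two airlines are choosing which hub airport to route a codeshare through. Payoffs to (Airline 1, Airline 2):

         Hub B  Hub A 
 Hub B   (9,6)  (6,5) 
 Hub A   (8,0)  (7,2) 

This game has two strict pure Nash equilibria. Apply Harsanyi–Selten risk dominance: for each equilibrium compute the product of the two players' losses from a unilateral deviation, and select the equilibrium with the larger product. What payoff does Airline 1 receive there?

At both Hub B: Airline 1 loses 9 − 8 = 1 by deviating; Airline 2 loses 6 − 5 = 1. Product = 1·1 = 1.
At both Hub A: Airline 1 loses 7 − 6 = 1 by deviating; Airline 2 loses 2 − 0 = 2. Product = 1·2 = 2.
2 > 1, so both Hub A is risk-dominant. Airline 1's payoff there is 7.

7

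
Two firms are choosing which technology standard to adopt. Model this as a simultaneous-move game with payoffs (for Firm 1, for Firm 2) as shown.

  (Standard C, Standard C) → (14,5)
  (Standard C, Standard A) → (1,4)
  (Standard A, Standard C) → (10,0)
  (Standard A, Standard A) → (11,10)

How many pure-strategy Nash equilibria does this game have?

2

Both Standard C: Firm 1 gets 14 (best alternative 10); Firm 2 gets 5 (best alternative 4). Neither deviates — NE.
Both Standard A: Firm 1 gets 11 (best alternative 1); Firm 2 gets 10 (best alternative 0). Neither deviates — NE.
(Standard A, Standard C) is not a NE: Firm 1 would switch to Standard C (14 > 10).
No other cell survives both best-response checks, so there are 2 pure NE.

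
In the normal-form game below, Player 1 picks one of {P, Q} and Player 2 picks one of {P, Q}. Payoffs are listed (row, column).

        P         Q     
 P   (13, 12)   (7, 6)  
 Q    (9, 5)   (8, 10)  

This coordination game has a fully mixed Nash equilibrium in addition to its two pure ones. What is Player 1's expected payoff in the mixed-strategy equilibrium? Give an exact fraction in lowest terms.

Player 2 mixes with probability q on P, chosen so Player 1 is indifferent: 13q + 7(1−q) = 9q + 8(1−q) gives q = 1/5.
Player 1's expected payoff (from either row, since indifferent) is 13·1/5 + 7·4/5 = 41/5.

41/5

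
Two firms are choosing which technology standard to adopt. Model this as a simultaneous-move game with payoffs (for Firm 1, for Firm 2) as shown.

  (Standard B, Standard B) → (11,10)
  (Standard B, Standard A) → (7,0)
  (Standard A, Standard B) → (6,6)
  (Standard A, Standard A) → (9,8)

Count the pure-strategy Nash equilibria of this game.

2

Both Standard B: Firm 1 gets 11 (best alternative 6); Firm 2 gets 10 (best alternative 0). Neither deviates — NE.
Both Standard A: Firm 1 gets 9 (best alternative 7); Firm 2 gets 8 (best alternative 6). Neither deviates — NE.
(Standard A, Standard B) is not a NE: Firm 1 would switch to Standard B (11 > 6).
No other cell survives both best-response checks, so there are 2 pure NE.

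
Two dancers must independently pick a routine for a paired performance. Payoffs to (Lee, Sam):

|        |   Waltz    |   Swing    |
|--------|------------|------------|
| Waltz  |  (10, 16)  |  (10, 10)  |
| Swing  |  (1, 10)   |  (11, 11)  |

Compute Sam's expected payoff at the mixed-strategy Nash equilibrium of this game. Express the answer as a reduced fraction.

Lee mixes with probability p on Waltz, chosen so Sam is indifferent: 16p + 10(1−p) = 10p + 11(1−p) gives p = 1/7.
Sam's expected payoff is 16·1/7 + 10·6/7 = 76/7.

76/7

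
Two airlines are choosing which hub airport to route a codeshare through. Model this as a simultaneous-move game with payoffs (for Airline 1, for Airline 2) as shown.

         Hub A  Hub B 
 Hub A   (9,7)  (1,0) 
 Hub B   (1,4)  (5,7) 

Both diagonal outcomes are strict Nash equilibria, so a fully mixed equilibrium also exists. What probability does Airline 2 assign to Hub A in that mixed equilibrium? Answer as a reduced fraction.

Airline 2's mix q on Hub A must make Airline 1 indifferent between Hub A and Hub B.
Airline 1's payoff from Hub A: 9q + 1(1−q). From Hub B: 1q + 5(1−q).
Set equal: 8q = 4(1−q) → q = 4/12 = 1/3.

1/3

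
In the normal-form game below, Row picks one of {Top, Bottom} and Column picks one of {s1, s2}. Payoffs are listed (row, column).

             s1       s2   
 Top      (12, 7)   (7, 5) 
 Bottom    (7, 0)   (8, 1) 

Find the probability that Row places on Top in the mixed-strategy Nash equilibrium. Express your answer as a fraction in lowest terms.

1/3

Row's mix p on Top must make Column indifferent between s1 and s2.
Column's payoff from s1: 7p + 0(1−p). From s2: 5p + 1(1−p).
Set equal: 2p = 1(1−p) → p = 1/3.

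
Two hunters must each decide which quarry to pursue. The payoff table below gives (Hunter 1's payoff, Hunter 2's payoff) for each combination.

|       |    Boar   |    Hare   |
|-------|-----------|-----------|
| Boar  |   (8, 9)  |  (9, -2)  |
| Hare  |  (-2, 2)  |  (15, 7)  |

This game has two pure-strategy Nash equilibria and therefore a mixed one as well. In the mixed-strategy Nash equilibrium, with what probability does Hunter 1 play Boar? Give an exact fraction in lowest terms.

Hunter 1's mix p on Boar must make Hunter 2 indifferent between Boar and Hare.
Hunter 2's payoff from Boar: 9p + 2(1−p). From Hare: (-2)p + 7(1−p).
Set equal: 11p = 5(1−p) → p = 5/16.

5/16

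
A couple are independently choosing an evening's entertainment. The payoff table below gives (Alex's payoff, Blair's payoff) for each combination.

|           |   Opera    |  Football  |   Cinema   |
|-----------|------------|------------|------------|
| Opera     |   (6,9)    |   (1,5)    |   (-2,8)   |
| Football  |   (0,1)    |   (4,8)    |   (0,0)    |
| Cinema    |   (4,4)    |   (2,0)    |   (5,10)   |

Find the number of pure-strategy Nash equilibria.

3

Both Opera: Alex gets 6 (best alternative 4); Blair gets 9 (best alternative 8). Neither deviates — NE.
Both Football: Alex gets 4 (best alternative 2); Blair gets 8 (best alternative 1). Neither deviates — NE.
Both Cinema: Alex gets 5 (best alternative 0); Blair gets 10 (best alternative 4). Neither deviates — NE.
(Football, Cinema) is not a NE: Alex would switch to Cinema (5 > 0).
No other cell survives both best-response checks, so there are 3 pure NE.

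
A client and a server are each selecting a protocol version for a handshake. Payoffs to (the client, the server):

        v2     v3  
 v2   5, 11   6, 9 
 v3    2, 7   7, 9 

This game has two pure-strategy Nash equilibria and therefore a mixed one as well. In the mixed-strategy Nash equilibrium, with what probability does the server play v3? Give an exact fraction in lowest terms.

3/4

The server's mix q on v2 must make the client indifferent between v2 and v3.
The client's payoff from v2: 5q + 6(1−q). From v3: 2q + 7(1−q).
Set equal: 3q = 1(1−q) → q = 1/4.
Probability on v3 is 1 − 1/4 = 3/4.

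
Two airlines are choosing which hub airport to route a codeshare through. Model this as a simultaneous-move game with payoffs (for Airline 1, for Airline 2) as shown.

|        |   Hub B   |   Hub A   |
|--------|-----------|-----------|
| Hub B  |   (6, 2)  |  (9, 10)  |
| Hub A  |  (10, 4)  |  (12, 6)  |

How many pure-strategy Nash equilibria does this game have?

Both Hub A: Airline 1 gets 12 (best alternative 9); Airline 2 gets 6 (best alternative 4). Neither deviates — NE.
Both Hub B is not a NE: Airline 1 would switch to Hub A (10 > 6).
No other cell survives both best-response checks, so there is 1 pure NE.

1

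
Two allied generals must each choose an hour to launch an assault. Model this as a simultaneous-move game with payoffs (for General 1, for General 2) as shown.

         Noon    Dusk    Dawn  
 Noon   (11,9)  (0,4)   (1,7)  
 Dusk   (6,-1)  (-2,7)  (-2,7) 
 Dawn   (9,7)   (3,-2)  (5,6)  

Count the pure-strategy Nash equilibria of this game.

1

Both Noon: General 1 gets 11 (best alternative 9); General 2 gets 9 (best alternative 7). Neither deviates — NE.
Both Dusk is not a NE: General 1 would switch to Dawn (3 > -2).
No other cell survives both best-response checks, so there is 1 pure NE.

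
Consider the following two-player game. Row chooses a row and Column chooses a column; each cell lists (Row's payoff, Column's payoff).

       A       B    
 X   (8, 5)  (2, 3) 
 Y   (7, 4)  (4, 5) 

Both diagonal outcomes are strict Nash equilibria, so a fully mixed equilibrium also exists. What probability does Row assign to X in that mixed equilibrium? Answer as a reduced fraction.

Row's mix p on X must make Column indifferent between A and B.
Column's payoff from A: 5p + 4(1−p). From B: 3p + 5(1−p).
Set equal: 2p = 1(1−p) → p = 1/3.

1/3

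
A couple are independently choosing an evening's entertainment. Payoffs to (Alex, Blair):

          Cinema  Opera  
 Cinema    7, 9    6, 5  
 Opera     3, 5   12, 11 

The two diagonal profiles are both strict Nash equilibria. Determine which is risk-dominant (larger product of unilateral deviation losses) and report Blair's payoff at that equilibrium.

At both Cinema: Alex loses 7 − 3 = 4 by deviating; Blair loses 9 − 5 = 4. Product = 4·4 = 16.
At both Opera: Alex loses 12 − 6 = 6 by deviating; Blair loses 11 − 5 = 6. Product = 6·6 = 36.
36 > 16, so both Opera is risk-dominant. Blair's payoff there is 11.

11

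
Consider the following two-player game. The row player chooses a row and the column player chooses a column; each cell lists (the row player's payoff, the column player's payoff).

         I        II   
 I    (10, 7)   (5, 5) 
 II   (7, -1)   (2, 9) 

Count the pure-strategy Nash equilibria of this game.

1

Both I: the row player gets 10 (best alternative 7); the column player gets 7 (best alternative 5). Neither deviates — NE.
Both II is not a NE: the row player would switch to I (5 > 2).
No other cell survives both best-response checks, so there is 1 pure NE.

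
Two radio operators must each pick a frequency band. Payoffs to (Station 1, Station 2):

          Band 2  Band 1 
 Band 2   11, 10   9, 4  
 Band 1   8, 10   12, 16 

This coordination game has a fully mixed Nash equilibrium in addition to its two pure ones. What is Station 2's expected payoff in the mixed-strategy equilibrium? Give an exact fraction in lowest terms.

Station 1 mixes with probability p on Band 2, chosen so Station 2 is indifferent: 10p + 10(1−p) = 4p + 16(1−p) gives p = 1/2.
Station 2's expected payoff is 10·1/2 + 10·1/2 = 10.

10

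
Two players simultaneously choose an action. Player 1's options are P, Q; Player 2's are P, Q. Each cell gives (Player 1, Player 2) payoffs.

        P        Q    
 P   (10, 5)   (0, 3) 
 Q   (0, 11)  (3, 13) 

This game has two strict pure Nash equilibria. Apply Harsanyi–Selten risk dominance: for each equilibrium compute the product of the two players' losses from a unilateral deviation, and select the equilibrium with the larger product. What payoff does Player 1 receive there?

At both P: Player 1 loses 10 − 0 = 10 by deviating; Player 2 loses 5 − 3 = 2. Product = 10·2 = 20.
At both Q: Player 1 loses 3 − 0 = 3 by deviating; Player 2 loses 13 − 11 = 2. Product = 3·2 = 6.
20 > 6, so both P is risk-dominant. Player 1's payoff there is 10.

10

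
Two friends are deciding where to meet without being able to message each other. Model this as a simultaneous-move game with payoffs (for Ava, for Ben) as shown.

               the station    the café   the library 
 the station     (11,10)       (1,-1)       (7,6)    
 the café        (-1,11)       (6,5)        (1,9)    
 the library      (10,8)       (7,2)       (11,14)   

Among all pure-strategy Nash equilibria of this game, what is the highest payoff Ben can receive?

14

Both the station is a pure NE (Ava: 11 ≥ 10; Ben: 10 ≥ 6). Ben gets 10.
Both the library is a pure NE (Ava: 11 ≥ 7; Ben: 14 ≥ 8). Ben gets 14.
Every other cell has a profitable deviation for at least one player. Highest of {10, 14} is 14.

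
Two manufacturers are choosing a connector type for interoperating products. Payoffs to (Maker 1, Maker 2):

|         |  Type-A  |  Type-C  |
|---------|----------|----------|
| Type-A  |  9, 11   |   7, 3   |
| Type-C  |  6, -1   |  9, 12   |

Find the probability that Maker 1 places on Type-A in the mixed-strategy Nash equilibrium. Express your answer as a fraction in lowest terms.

13/21

Maker 1's mix p on Type-A must make Maker 2 indifferent between Type-A and Type-C.
Maker 2's payoff from Type-A: 11p + (-1)(1−p). From Type-C: 3p + 12(1−p).
Set equal: 8p = 13(1−p) → p = 13/21.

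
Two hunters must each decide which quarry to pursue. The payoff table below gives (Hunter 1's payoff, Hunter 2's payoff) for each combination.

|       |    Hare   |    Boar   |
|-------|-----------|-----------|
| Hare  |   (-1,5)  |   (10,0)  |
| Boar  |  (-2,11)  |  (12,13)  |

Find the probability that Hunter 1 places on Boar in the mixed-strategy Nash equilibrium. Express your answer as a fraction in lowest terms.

5/7

Hunter 1's mix p on Hare must make Hunter 2 indifferent between Hare and Boar.
Hunter 2's payoff from Hare: 5p + 11(1−p). From Boar: 0p + 13(1−p).
Set equal: 5p = 2(1−p) → p = 2/7.
Probability on Boar is 1 − 2/7 = 5/7.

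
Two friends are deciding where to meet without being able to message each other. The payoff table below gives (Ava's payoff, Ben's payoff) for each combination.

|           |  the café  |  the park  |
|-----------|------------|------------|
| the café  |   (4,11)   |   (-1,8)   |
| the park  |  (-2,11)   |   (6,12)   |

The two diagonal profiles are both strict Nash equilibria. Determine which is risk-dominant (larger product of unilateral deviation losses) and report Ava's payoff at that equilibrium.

At both the café: Ava loses 4 − (-2) = 6 by deviating; Ben loses 11 − 8 = 3. Product = 6·3 = 18.
At both the park: Ava loses 6 − (-1) = 7 by deviating; Ben loses 12 − 11 = 1. Product = 7·1 = 7.
18 > 7, so both the café is risk-dominant. Ava's payoff there is 4.

4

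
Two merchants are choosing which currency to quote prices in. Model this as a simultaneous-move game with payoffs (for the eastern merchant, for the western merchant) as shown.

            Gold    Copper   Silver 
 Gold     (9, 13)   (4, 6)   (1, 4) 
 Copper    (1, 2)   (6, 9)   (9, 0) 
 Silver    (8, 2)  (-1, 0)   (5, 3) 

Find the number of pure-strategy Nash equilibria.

2

Both Gold: the eastern merchant gets 9 (best alternative 8); the western merchant gets 13 (best alternative 6). Neither deviates — NE.
Both Copper: the eastern merchant gets 6 (best alternative 4); the western merchant gets 9 (best alternative 2). Neither deviates — NE.
Both Silver is not a NE: the eastern merchant would switch to Copper (9 > 5).
No other cell survives both best-response checks, so there are 2 pure NE.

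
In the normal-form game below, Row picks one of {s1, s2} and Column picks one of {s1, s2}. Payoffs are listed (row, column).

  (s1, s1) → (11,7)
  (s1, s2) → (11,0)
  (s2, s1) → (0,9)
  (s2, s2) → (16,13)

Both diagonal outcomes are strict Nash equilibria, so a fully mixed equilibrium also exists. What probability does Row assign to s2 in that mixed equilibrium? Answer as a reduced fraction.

7/11

Row's mix p on s1 must make Column indifferent between s1 and s2.
Column's payoff from s1: 7p + 9(1−p). From s2: 0p + 13(1−p).
Set equal: 7p = 4(1−p) → p = 4/11.
Probability on s2 is 1 − 4/11 = 7/11.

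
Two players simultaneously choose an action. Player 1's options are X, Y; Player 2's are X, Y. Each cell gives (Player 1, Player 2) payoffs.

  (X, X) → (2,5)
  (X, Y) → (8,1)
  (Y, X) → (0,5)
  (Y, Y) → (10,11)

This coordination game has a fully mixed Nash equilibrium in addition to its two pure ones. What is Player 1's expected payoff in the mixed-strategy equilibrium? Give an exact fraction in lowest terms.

5

Player 2 mixes with probability q on X, chosen so Player 1 is indifferent: 2q + 8(1−q) = 0q + 10(1−q) gives q = 1/2.
Player 1's expected payoff (from either row, since indifferent) is 2·1/2 + 8·1/2 = 5.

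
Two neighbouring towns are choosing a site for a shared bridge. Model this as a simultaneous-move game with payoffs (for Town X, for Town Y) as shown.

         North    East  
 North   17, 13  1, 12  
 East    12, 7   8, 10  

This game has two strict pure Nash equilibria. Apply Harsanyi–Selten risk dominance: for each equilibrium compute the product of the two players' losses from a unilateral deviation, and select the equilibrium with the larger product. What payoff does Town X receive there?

At both North: Town X loses 17 − 12 = 5 by deviating; Town Y loses 13 − 12 = 1. Product = 5·1 = 5.
At both East: Town X loses 8 − 1 = 7 by deviating; Town Y loses 10 − 7 = 3. Product = 7·3 = 21.
21 > 5, so both East is risk-dominant. Town X's payoff there is 8.

8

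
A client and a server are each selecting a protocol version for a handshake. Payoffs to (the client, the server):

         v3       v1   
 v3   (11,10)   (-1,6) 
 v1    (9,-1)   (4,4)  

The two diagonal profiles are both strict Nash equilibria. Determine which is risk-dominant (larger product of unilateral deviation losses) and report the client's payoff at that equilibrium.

4

At both v3: the client loses 11 − 9 = 2 by deviating; the server loses 10 − 6 = 4. Product = 2·4 = 8.
At both v1: the client loses 4 − (-1) = 5 by deviating; the server loses 4 − (-1) = 5. Product = 5·5 = 25.
25 > 8, so both v1 is risk-dominant. The client's payoff there is 4.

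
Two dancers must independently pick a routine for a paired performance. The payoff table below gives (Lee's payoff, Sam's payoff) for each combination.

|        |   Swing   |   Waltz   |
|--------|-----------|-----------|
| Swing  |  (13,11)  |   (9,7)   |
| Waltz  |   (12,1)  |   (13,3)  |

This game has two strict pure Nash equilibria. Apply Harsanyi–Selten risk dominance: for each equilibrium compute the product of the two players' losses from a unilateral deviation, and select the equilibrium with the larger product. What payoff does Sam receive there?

3

At both Swing: Lee loses 13 − 12 = 1 by deviating; Sam loses 11 − 7 = 4. Product = 1·4 = 4.
At both Waltz: Lee loses 13 − 9 = 4 by deviating; Sam loses 3 − 1 = 2. Product = 4·2 = 8.
8 > 4, so both Waltz is risk-dominant. Sam's payoff there is 3.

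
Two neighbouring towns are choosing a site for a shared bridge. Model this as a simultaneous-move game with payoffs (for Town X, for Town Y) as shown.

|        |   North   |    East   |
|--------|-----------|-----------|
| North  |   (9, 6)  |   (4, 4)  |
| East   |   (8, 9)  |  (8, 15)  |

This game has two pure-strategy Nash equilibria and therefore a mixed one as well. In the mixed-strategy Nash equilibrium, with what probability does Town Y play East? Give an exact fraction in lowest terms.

Town Y's mix q on North must make Town X indifferent between North and East.
Town X's payoff from North: 9q + 4(1−q). From East: 8q + 8(1−q).
Set equal: 1q = 4(1−q) → q = 4/5.
Probability on East is 1 − 4/5 = 1/5.

1/5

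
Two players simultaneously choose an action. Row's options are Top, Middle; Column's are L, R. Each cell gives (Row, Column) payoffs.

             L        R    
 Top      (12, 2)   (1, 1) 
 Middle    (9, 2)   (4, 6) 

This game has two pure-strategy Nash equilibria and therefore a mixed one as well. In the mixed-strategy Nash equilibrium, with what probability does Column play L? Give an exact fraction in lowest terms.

1/2

Column's mix q on L must make Row indifferent between Top and Middle.
Row's payoff from Top: 12q + 1(1−q). From Middle: 9q + 4(1−q).
Set equal: 3q = 3(1−q) → q = 3/6 = 1/2.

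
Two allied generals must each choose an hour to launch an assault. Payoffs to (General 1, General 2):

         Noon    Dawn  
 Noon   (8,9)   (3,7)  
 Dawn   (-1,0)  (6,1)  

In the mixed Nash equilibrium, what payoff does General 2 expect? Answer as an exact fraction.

General 1 mixes with probability p on Noon, chosen so General 2 is indifferent: 9p + 0(1−p) = 7p + 1(1−p) gives p = 1/3.
General 2's expected payoff is 9·1/3 + 0·2/3 = 3.

3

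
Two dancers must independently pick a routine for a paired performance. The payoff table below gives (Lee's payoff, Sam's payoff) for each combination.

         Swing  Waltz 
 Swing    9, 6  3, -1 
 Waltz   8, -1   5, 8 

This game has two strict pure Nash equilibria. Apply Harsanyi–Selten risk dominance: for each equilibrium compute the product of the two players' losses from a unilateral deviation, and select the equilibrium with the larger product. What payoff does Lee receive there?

At both Swing: Lee loses 9 − 8 = 1 by deviating; Sam loses 6 − (-1) = 7. Product = 1·7 = 7.
At both Waltz: Lee loses 5 − 3 = 2 by deviating; Sam loses 8 − (-1) = 9. Product = 2·9 = 18.
18 > 7, so both Waltz is risk-dominant. Lee's payoff there is 5.

5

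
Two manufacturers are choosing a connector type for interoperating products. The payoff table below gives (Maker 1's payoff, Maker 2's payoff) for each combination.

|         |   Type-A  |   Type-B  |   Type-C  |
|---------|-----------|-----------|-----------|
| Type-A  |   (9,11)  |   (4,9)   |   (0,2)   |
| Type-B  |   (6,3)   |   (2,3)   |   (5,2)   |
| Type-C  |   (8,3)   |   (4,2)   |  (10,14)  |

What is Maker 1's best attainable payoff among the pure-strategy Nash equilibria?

Both Type-A is a pure NE (Maker 1: 9 ≥ 8; Maker 2: 11 ≥ 9). Maker 1 gets 9.
Both Type-C is a pure NE (Maker 1: 10 ≥ 5; Maker 2: 14 ≥ 3). Maker 1 gets 10.
Every other cell has a profitable deviation for at least one player. Highest of {9, 10} is 10.

10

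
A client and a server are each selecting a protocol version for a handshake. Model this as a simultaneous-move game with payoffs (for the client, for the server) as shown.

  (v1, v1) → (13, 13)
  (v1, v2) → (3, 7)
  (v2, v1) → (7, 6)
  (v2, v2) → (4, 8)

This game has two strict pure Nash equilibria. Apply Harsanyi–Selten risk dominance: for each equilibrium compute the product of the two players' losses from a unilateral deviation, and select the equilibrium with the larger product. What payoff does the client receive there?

13

At both v1: the client loses 13 − 7 = 6 by deviating; the server loses 13 − 7 = 6. Product = 6·6 = 36.
At both v2: the client loses 4 − 3 = 1 by deviating; the server loses 8 − 6 = 2. Product = 1·2 = 2.
36 > 2, so both v1 is risk-dominant. The client's payoff there is 13.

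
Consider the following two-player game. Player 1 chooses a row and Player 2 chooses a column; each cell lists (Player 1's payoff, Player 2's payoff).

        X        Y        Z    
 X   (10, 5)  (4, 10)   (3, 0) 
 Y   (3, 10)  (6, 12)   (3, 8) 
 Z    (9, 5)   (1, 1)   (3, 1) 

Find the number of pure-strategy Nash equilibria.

Both Y: Player 1 gets 6 (best alternative 4); Player 2 gets 12 (best alternative 10). Neither deviates — NE.
Both Z is not a NE: Player 2 would switch to X (5 > 1).
No other cell survives both best-response checks, so there is 1 pure NE.

1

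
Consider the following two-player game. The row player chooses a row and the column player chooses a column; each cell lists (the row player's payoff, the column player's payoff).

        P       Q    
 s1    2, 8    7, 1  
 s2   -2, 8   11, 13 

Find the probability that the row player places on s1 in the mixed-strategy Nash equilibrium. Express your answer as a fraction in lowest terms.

5/12

The row player's mix p on s1 must make the column player indifferent between P and Q.
The column player's payoff from P: 8p + 8(1−p). From Q: 1p + 13(1−p).
Set equal: 7p = 5(1−p) → p = 5/12.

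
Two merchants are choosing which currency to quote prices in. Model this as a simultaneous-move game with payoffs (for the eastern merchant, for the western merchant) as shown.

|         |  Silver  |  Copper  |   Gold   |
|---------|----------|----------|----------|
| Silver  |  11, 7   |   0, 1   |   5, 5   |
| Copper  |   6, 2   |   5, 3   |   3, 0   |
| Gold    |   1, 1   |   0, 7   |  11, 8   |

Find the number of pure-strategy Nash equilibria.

Both Silver: the eastern merchant gets 11 (best alternative 6); the western merchant gets 7 (best alternative 5). Neither deviates — NE.
Both Copper: the eastern merchant gets 5 (best alternative 0); the western merchant gets 3 (best alternative 2). Neither deviates — NE.
Both Gold: the eastern merchant gets 11 (best alternative 5); the western merchant gets 8 (best alternative 7). Neither deviates — NE.
(Gold, Silver) is not a NE: the eastern merchant would switch to Silver (11 > 1).
No other cell survives both best-response checks, so there are 3 pure NE.

3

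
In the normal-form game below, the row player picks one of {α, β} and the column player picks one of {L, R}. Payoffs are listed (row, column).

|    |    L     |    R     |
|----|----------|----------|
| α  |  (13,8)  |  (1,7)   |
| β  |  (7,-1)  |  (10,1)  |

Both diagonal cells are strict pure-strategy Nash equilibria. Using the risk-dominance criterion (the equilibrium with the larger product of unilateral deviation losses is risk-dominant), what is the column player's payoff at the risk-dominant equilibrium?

At (α, L): the row player loses 13 − 7 = 6 by deviating; the column player loses 8 − 7 = 1. Product = 6·1 = 6.
At (β, R): the row player loses 10 − 1 = 9 by deviating; the column player loses 1 − (-1) = 2. Product = 9·2 = 18.
18 > 6, so (β, R) is risk-dominant. The column player's payoff there is 1.

1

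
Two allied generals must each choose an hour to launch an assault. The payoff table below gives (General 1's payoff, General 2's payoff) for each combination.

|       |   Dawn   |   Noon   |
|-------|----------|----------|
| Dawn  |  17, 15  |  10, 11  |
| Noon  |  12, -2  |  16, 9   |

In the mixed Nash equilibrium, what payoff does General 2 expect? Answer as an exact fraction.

General 1 mixes with probability p on Dawn, chosen so General 2 is indifferent: 15p + (-2)(1−p) = 11p + 9(1−p) gives p = 11/15.
General 2's expected payoff is 15·11/15 + (-2)·4/15 = 157/15.

157/15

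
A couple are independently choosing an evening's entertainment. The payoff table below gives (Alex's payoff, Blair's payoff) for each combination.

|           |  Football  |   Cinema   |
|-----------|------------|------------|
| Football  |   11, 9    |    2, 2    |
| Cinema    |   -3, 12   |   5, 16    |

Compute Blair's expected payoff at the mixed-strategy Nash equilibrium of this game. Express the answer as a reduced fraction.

Alex mixes with probability p on Football, chosen so Blair is indifferent: 9p + 12(1−p) = 2p + 16(1−p) gives p = 4/11.
Blair's expected payoff is 9·4/11 + 12·7/11 = 120/11.

120/11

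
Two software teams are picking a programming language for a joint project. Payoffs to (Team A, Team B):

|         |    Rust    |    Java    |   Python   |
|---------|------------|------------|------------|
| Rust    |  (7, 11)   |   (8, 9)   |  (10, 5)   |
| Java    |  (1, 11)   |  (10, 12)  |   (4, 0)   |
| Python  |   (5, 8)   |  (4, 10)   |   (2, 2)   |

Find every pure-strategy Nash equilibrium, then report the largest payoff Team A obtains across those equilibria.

10

Both Rust is a pure NE (Team A: 7 ≥ 5; Team B: 11 ≥ 9). Team A gets 7.
Both Java is a pure NE (Team A: 10 ≥ 8; Team B: 12 ≥ 11). Team A gets 10.
Every other cell has a profitable deviation for at least one player. Highest of {7, 10} is 10.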